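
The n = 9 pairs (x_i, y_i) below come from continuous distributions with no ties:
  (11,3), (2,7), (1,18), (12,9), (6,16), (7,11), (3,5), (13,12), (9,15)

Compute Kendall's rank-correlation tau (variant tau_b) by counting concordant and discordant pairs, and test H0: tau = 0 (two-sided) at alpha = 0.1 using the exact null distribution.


Step 1: Enumerate the 36 unordered pairs (i,j) with i<j and classify each by sign(x_j-x_i) * sign(y_j-y_i).
  (1,2):dx=-9,dy=+4->D; (1,3):dx=-10,dy=+15->D; (1,4):dx=+1,dy=+6->C; (1,5):dx=-5,dy=+13->D
  (1,6):dx=-4,dy=+8->D; (1,7):dx=-8,dy=+2->D; (1,8):dx=+2,dy=+9->C; (1,9):dx=-2,dy=+12->D
  (2,3):dx=-1,dy=+11->D; (2,4):dx=+10,dy=+2->C; (2,5):dx=+4,dy=+9->C; (2,6):dx=+5,dy=+4->C
  (2,7):dx=+1,dy=-2->D; (2,8):dx=+11,dy=+5->C; (2,9):dx=+7,dy=+8->C; (3,4):dx=+11,dy=-9->D
  (3,5):dx=+5,dy=-2->D; (3,6):dx=+6,dy=-7->D; (3,7):dx=+2,dy=-13->D; (3,8):dx=+12,dy=-6->D
  (3,9):dx=+8,dy=-3->D; (4,5):dx=-6,dy=+7->D; (4,6):dx=-5,dy=+2->D; (4,7):dx=-9,dy=-4->C
  (4,8):dx=+1,dy=+3->C; (4,9):dx=-3,dy=+6->D; (5,6):dx=+1,dy=-5->D; (5,7):dx=-3,dy=-11->C
  (5,8):dx=+7,dy=-4->D; (5,9):dx=+3,dy=-1->D; (6,7):dx=-4,dy=-6->C; (6,8):dx=+6,dy=+1->C
  (6,9):dx=+2,dy=+4->C; (7,8):dx=+10,dy=+7->C; (7,9):dx=+6,dy=+10->C; (8,9):dx=-4,dy=+3->D
Step 2: C = 15, D = 21, total pairs = 36.
Step 3: tau = (C - D)/(n(n-1)/2) = (15 - 21)/36 = -0.166667.
Step 4: Exact two-sided p-value (enumerate n! = 362880 permutations of y under H0): p = 0.612202.
Step 5: alpha = 0.1. fail to reject H0.

tau_b = -0.1667 (C=15, D=21), p = 0.612202, fail to reject H0.


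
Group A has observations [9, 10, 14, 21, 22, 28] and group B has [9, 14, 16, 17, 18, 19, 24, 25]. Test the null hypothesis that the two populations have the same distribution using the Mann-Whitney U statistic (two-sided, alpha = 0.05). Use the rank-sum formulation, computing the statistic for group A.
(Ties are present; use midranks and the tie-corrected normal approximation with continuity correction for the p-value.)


Step 1: Combine and sort all 14 observations; assign midranks.
sorted (value, group): (9,X), (9,Y), (10,X), (14,X), (14,Y), (16,Y), (17,Y), (18,Y), (19,Y), (21,X), (22,X), (24,Y), (25,Y), (28,X)
ranks: 9->1.5, 9->1.5, 10->3, 14->4.5, 14->4.5, 16->6, 17->7, 18->8, 19->9, 21->10, 22->11, 24->12, 25->13, 28->14
Step 2: Rank sum for X: R1 = 1.5 + 3 + 4.5 + 10 + 11 + 14 = 44.
Step 3: U_X = R1 - n1(n1+1)/2 = 44 - 6*7/2 = 44 - 21 = 23.
       U_Y = n1*n2 - U_X = 48 - 23 = 25.
Step 4: Ties are present, so use the tie-corrected normal approximation (with continuity correction) for the p-value.
Step 5: p-value = 0.948419; compare to alpha = 0.05. fail to reject H0.

U_X = 23, p = 0.948419, fail to reject H0 at alpha = 0.05.


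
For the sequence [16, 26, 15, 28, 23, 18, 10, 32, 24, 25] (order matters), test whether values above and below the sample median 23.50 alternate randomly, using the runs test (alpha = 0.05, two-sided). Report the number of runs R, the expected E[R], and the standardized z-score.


Step 1: Compute median = 23.50; label A = above, B = below.
Labels in order: BABABBBAAA  (n_A = 5, n_B = 5)
Step 2: Count runs R = 6.
Step 3: Under H0 (random ordering), E[R] = 2*n_A*n_B/(n_A+n_B) + 1 = 2*5*5/10 + 1 = 6.0000.
        Var[R] = 2*n_A*n_B*(2*n_A*n_B - n_A - n_B) / ((n_A+n_B)^2 * (n_A+n_B-1)) = 2000/900 = 2.2222.
        SD[R] = 1.4907.
Step 4: R = E[R], so z = 0 with no continuity correction.
Step 5: Two-sided p-value via normal approximation = 2*(1 - Phi(|z|)) = 1.000000.
Step 6: alpha = 0.05. fail to reject H0.

R = 6, z = 0.0000, p = 1.000000, fail to reject H0.


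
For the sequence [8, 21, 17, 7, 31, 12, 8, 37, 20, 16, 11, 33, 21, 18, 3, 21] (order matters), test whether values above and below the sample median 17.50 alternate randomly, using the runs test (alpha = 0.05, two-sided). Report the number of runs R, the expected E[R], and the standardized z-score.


Step 1: Compute median = 17.50; label A = above, B = below.
Labels in order: BABBABBAABBAAABA  (n_A = 8, n_B = 8)
Step 2: Count runs R = 10.
Step 3: Under H0 (random ordering), E[R] = 2*n_A*n_B/(n_A+n_B) + 1 = 2*8*8/16 + 1 = 9.0000.
        Var[R] = 2*n_A*n_B*(2*n_A*n_B - n_A - n_B) / ((n_A+n_B)^2 * (n_A+n_B-1)) = 14336/3840 = 3.7333.
        SD[R] = 1.9322.
Step 4: Continuity-corrected z = (R - 0.5 - E[R]) / SD[R] = (10 - 0.5 - 9.0000) / 1.9322 = 0.2588.
Step 5: Two-sided p-value via normal approximation = 2*(1 - Phi(|z|)) = 0.795809.
Step 6: alpha = 0.05. fail to reject H0.

R = 10, z = 0.2588, p = 0.795809, fail to reject H0.


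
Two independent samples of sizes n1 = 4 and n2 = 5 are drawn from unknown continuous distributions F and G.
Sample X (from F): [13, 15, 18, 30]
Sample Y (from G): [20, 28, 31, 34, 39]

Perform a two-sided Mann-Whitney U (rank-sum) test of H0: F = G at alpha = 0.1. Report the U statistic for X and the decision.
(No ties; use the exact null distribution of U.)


Step 1: Combine and sort all 9 observations; assign midranks.
sorted (value, group): (13,X), (15,X), (18,X), (20,Y), (28,Y), (30,X), (31,Y), (34,Y), (39,Y)
ranks: 13->1, 15->2, 18->3, 20->4, 28->5, 30->6, 31->7, 34->8, 39->9
Step 2: Rank sum for X: R1 = 1 + 2 + 3 + 6 = 12.
Step 3: U_X = R1 - n1(n1+1)/2 = 12 - 4*5/2 = 12 - 10 = 2.
       U_Y = n1*n2 - U_X = 20 - 2 = 18.
Step 4: No ties, so the exact null distribution of U (based on enumerating the C(9,4) = 126 equally likely rank assignments) gives the two-sided p-value.
Step 5: p-value = 0.063492; compare to alpha = 0.1. reject H0.

U_X = 2, p = 0.063492, reject H0 at alpha = 0.1.


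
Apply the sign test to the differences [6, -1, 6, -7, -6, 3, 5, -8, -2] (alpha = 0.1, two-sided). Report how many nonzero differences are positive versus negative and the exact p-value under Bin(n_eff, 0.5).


Step 1: Discard zero differences. Original n = 9; n_eff = number of nonzero differences = 9.
Nonzero differences (with sign): +6, -1, +6, -7, -6, +3, +5, -8, -2
Step 2: Count signs: positive = 4, negative = 5.
Step 3: Under H0: P(positive) = 0.5, so the number of positives S ~ Bin(9, 0.5).
Step 4: Two-sided exact p-value = sum of Bin(9,0.5) probabilities at or below the observed probability = 1.000000.
Step 5: alpha = 0.1. fail to reject H0.

n_eff = 9, pos = 4, neg = 5, p = 1.000000, fail to reject H0.


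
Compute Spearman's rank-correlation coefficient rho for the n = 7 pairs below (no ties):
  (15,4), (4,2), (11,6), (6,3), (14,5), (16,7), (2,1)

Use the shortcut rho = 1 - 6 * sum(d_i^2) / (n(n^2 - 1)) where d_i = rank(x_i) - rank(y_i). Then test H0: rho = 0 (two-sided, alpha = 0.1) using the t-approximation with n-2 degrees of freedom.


Step 1: Rank x and y separately (midranks; no ties here).
rank(x): 15->6, 4->2, 11->4, 6->3, 14->5, 16->7, 2->1
rank(y): 4->4, 2->2, 6->6, 3->3, 5->5, 7->7, 1->1
Step 2: d_i = R_x(i) - R_y(i); compute d_i^2.
  (6-4)^2=4, (2-2)^2=0, (4-6)^2=4, (3-3)^2=0, (5-5)^2=0, (7-7)^2=0, (1-1)^2=0
sum(d^2) = 8.
Step 3: rho = 1 - 6*8 / (7*(7^2 - 1)) = 1 - 48/336 = 0.857143.
Step 4: Under H0, t = rho * sqrt((n-2)/(1-rho^2)) = 3.7210 ~ t(5).
Step 5: Two-sided p-value from the t-distribution with 5 df = 0.013697.
Step 6: alpha = 0.1. reject H0.

rho = 0.8571, p = 0.013697, reject H0 at alpha = 0.1.


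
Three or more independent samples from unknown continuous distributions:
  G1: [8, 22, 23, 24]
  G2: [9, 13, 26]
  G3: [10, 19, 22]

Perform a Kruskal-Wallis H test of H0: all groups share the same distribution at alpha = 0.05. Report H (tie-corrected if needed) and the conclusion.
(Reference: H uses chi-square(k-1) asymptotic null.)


Step 1: Combine all N = 10 observations and assign midranks.
sorted (value, group, rank): (8,G1,1), (9,G2,2), (10,G3,3), (13,G2,4), (19,G3,5), (22,G1,6.5), (22,G3,6.5), (23,G1,8), (24,G1,9), (26,G2,10)
Step 2: Sum ranks within each group.
R_1 = 24.5 (n_1 = 4)
R_2 = 16 (n_2 = 3)
R_3 = 14.5 (n_3 = 3)
Step 3: H = 12/(N(N+1)) * sum(R_i^2/n_i) - 3(N+1)
     = 12/(10*11) * (24.5^2/4 + 16^2/3 + 14.5^2/3) - 3*11
     = 0.109091 * 305.479 - 33
     = 0.325000.
Step 4: Ties present; correction factor C = 1 - 6/(10^3 - 10) = 0.993939. Corrected H = 0.325000 / 0.993939 = 0.326982.
Step 5: Under H0, H ~ chi^2(2); p-value = 0.849174.
Step 6: alpha = 0.05. fail to reject H0.

H = 0.3270, df = 2, p = 0.849174, fail to reject H0.


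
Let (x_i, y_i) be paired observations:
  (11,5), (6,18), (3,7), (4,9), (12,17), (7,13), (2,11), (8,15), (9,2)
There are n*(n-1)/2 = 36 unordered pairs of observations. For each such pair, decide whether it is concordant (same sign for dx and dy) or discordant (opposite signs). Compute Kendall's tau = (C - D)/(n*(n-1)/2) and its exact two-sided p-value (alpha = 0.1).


Step 1: Enumerate the 36 unordered pairs (i,j) with i<j and classify each by sign(x_j-x_i) * sign(y_j-y_i).
  (1,2):dx=-5,dy=+13->D; (1,3):dx=-8,dy=+2->D; (1,4):dx=-7,dy=+4->D; (1,5):dx=+1,dy=+12->C
  (1,6):dx=-4,dy=+8->D; (1,7):dx=-9,dy=+6->D; (1,8):dx=-3,dy=+10->D; (1,9):dx=-2,dy=-3->C
  (2,3):dx=-3,dy=-11->C; (2,4):dx=-2,dy=-9->C; (2,5):dx=+6,dy=-1->D; (2,6):dx=+1,dy=-5->D
  (2,7):dx=-4,dy=-7->C; (2,8):dx=+2,dy=-3->D; (2,9):dx=+3,dy=-16->D; (3,4):dx=+1,dy=+2->C
  (3,5):dx=+9,dy=+10->C; (3,6):dx=+4,dy=+6->C; (3,7):dx=-1,dy=+4->D; (3,8):dx=+5,dy=+8->C
  (3,9):dx=+6,dy=-5->D; (4,5):dx=+8,dy=+8->C; (4,6):dx=+3,dy=+4->C; (4,7):dx=-2,dy=+2->D
  (4,8):dx=+4,dy=+6->C; (4,9):dx=+5,dy=-7->D; (5,6):dx=-5,dy=-4->C; (5,7):dx=-10,dy=-6->C
  (5,8):dx=-4,dy=-2->C; (5,9):dx=-3,dy=-15->C; (6,7):dx=-5,dy=-2->C; (6,8):dx=+1,dy=+2->C
  (6,9):dx=+2,dy=-11->D; (7,8):dx=+6,dy=+4->C; (7,9):dx=+7,dy=-9->D; (8,9):dx=+1,dy=-13->D
Step 2: C = 19, D = 17, total pairs = 36.
Step 3: tau = (C - D)/(n(n-1)/2) = (19 - 17)/36 = 0.055556.
Step 4: Exact two-sided p-value (enumerate n! = 362880 permutations of y under H0): p = 0.919455.
Step 5: alpha = 0.1. fail to reject H0.

tau_b = 0.0556 (C=19, D=17), p = 0.919455, fail to reject H0.


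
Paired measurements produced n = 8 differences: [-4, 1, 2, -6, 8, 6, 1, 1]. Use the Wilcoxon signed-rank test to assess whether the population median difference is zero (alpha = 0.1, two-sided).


Step 1: Drop any zero differences (none here) and take |d_i|.
|d| = [4, 1, 2, 6, 8, 6, 1, 1]
Step 2: Midrank |d_i| (ties get averaged ranks).
ranks: |4|->5, |1|->2, |2|->4, |6|->6.5, |8|->8, |6|->6.5, |1|->2, |1|->2
Step 3: Attach original signs; sum ranks with positive sign and with negative sign.
W+ = 2 + 4 + 8 + 6.5 + 2 + 2 = 24.5
W- = 5 + 6.5 = 11.5
(Check: W+ + W- = 36 should equal n(n+1)/2 = 36.)
Step 4: Test statistic W = min(W+, W-) = 11.5.
Step 5: Ties in |d|, so use the tie-corrected normal approximation.
        E[W] = n(n+1)/4 = 8*9/4 = 18.
        Tie groups: |d|=1 (t=3), |d|=6 (t=2); sum(t^3 - t) = 30.
        Var[W] = n(n+1)(2n+1)/24 - sum(t^3-t)/48 = 1224/24 - 30/48 = 50.375.
        z = (W - E[W]) / sqrt(Var[W]) = (11.5 - 18) / 7.0975 = -0.9158.
        Two-sided p = 2*Phi(z) = 0.359766.
Step 6: alpha = 0.1. fail to reject H0.

W+ = 24.5, W- = 11.5, W = min = 11.5, p = 0.359766, fail to reject H0.


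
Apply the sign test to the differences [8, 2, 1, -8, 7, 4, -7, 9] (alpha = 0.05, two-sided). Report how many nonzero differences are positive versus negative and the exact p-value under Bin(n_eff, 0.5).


Step 1: Discard zero differences. Original n = 8; n_eff = number of nonzero differences = 8.
Nonzero differences (with sign): +8, +2, +1, -8, +7, +4, -7, +9
Step 2: Count signs: positive = 6, negative = 2.
Step 3: Under H0: P(positive) = 0.5, so the number of positives S ~ Bin(8, 0.5).
Step 4: Two-sided exact p-value = sum of Bin(8,0.5) probabilities at or below the observed probability = 0.289062.
Step 5: alpha = 0.05. fail to reject H0.

n_eff = 8, pos = 6, neg = 2, p = 0.289062, fail to reject H0.


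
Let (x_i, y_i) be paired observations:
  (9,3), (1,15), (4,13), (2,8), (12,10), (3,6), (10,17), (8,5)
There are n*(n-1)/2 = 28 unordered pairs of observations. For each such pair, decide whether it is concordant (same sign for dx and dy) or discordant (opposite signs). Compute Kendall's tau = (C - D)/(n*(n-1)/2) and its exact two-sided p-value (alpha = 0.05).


Step 1: Enumerate the 28 unordered pairs (i,j) with i<j and classify each by sign(x_j-x_i) * sign(y_j-y_i).
  (1,2):dx=-8,dy=+12->D; (1,3):dx=-5,dy=+10->D; (1,4):dx=-7,dy=+5->D; (1,5):dx=+3,dy=+7->C
  (1,6):dx=-6,dy=+3->D; (1,7):dx=+1,dy=+14->C; (1,8):dx=-1,dy=+2->D; (2,3):dx=+3,dy=-2->D
  (2,4):dx=+1,dy=-7->D; (2,5):dx=+11,dy=-5->D; (2,6):dx=+2,dy=-9->D; (2,7):dx=+9,dy=+2->C
  (2,8):dx=+7,dy=-10->D; (3,4):dx=-2,dy=-5->C; (3,5):dx=+8,dy=-3->D; (3,6):dx=-1,dy=-7->C
  (3,7):dx=+6,dy=+4->C; (3,8):dx=+4,dy=-8->D; (4,5):dx=+10,dy=+2->C; (4,6):dx=+1,dy=-2->D
  (4,7):dx=+8,dy=+9->C; (4,8):dx=+6,dy=-3->D; (5,6):dx=-9,dy=-4->C; (5,7):dx=-2,dy=+7->D
  (5,8):dx=-4,dy=-5->C; (6,7):dx=+7,dy=+11->C; (6,8):dx=+5,dy=-1->D; (7,8):dx=-2,dy=-12->C
Step 2: C = 12, D = 16, total pairs = 28.
Step 3: tau = (C - D)/(n(n-1)/2) = (12 - 16)/28 = -0.142857.
Step 4: Exact two-sided p-value (enumerate n! = 40320 permutations of y under H0): p = 0.719544.
Step 5: alpha = 0.05. fail to reject H0.

tau_b = -0.1429 (C=12, D=16), p = 0.719544, fail to reject H0.


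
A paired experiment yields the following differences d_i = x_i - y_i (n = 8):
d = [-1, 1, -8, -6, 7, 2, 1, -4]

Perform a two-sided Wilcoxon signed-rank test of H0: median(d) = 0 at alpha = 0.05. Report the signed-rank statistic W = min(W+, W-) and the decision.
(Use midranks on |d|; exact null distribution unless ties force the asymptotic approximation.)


Step 1: Drop any zero differences (none here) and take |d_i|.
|d| = [1, 1, 8, 6, 7, 2, 1, 4]
Step 2: Midrank |d_i| (ties get averaged ranks).
ranks: |1|->2, |1|->2, |8|->8, |6|->6, |7|->7, |2|->4, |1|->2, |4|->5
Step 3: Attach original signs; sum ranks with positive sign and with negative sign.
W+ = 2 + 7 + 4 + 2 = 15
W- = 2 + 8 + 6 + 5 = 21
(Check: W+ + W- = 36 should equal n(n+1)/2 = 36.)
Step 4: Test statistic W = min(W+, W-) = 15.
Step 5: Ties in |d|, so use the tie-corrected normal approximation.
        E[W] = n(n+1)/4 = 8*9/4 = 18.
        Tie groups: |d|=1 (t=3); sum(t^3 - t) = 24.
        Var[W] = n(n+1)(2n+1)/24 - sum(t^3-t)/48 = 1224/24 - 24/48 = 50.5.
        z = (W - E[W]) / sqrt(Var[W]) = (15 - 18) / 7.1063 = -0.4222.
        Two-sided p = 2*Phi(z) = 0.672909.
Step 6: alpha = 0.05. fail to reject H0.

W+ = 15, W- = 21, W = min = 15, p = 0.672909, fail to reject H0.


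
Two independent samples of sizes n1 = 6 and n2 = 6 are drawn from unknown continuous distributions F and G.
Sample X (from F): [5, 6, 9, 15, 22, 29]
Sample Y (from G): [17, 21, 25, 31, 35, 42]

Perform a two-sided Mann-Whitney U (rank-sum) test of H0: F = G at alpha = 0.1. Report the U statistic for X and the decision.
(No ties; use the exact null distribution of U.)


Step 1: Combine and sort all 12 observations; assign midranks.
sorted (value, group): (5,X), (6,X), (9,X), (15,X), (17,Y), (21,Y), (22,X), (25,Y), (29,X), (31,Y), (35,Y), (42,Y)
ranks: 5->1, 6->2, 9->3, 15->4, 17->5, 21->6, 22->7, 25->8, 29->9, 31->10, 35->11, 42->12
Step 2: Rank sum for X: R1 = 1 + 2 + 3 + 4 + 7 + 9 = 26.
Step 3: U_X = R1 - n1(n1+1)/2 = 26 - 6*7/2 = 26 - 21 = 5.
       U_Y = n1*n2 - U_X = 36 - 5 = 31.
Step 4: No ties, so the exact null distribution of U (based on enumerating the C(12,6) = 924 equally likely rank assignments) gives the two-sided p-value.
Step 5: p-value = 0.041126; compare to alpha = 0.1. reject H0.

U_X = 5, p = 0.041126, reject H0 at alpha = 0.1.


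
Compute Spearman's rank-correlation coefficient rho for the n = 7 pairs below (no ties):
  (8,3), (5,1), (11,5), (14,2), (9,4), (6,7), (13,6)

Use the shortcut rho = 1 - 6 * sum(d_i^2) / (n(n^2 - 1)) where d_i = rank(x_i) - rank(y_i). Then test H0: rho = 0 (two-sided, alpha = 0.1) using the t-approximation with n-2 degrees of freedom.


Step 1: Rank x and y separately (midranks; no ties here).
rank(x): 8->3, 5->1, 11->5, 14->7, 9->4, 6->2, 13->6
rank(y): 3->3, 1->1, 5->5, 2->2, 4->4, 7->7, 6->6
Step 2: d_i = R_x(i) - R_y(i); compute d_i^2.
  (3-3)^2=0, (1-1)^2=0, (5-5)^2=0, (7-2)^2=25, (4-4)^2=0, (2-7)^2=25, (6-6)^2=0
sum(d^2) = 50.
Step 3: rho = 1 - 6*50 / (7*(7^2 - 1)) = 1 - 300/336 = 0.107143.
Step 4: Under H0, t = rho * sqrt((n-2)/(1-rho^2)) = 0.2410 ~ t(5).
Step 5: Two-sided p-value from the t-distribution with 5 df = 0.819151.
Step 6: alpha = 0.1. fail to reject H0.

rho = 0.1071, p = 0.819151, fail to reject H0 at alpha = 0.1.


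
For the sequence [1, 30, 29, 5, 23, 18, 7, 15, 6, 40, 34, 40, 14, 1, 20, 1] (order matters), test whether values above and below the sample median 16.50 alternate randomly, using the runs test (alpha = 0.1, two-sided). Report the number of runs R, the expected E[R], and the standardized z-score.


Step 1: Compute median = 16.50; label A = above, B = below.
Labels in order: BAABAABBBAAABBAB  (n_A = 8, n_B = 8)
Step 2: Count runs R = 9.
Step 3: Under H0 (random ordering), E[R] = 2*n_A*n_B/(n_A+n_B) + 1 = 2*8*8/16 + 1 = 9.0000.
        Var[R] = 2*n_A*n_B*(2*n_A*n_B - n_A - n_B) / ((n_A+n_B)^2 * (n_A+n_B-1)) = 14336/3840 = 3.7333.
        SD[R] = 1.9322.
Step 4: R = E[R], so z = 0 with no continuity correction.
Step 5: Two-sided p-value via normal approximation = 2*(1 - Phi(|z|)) = 1.000000.
Step 6: alpha = 0.1. fail to reject H0.

R = 9, z = 0.0000, p = 1.000000, fail to reject H0.


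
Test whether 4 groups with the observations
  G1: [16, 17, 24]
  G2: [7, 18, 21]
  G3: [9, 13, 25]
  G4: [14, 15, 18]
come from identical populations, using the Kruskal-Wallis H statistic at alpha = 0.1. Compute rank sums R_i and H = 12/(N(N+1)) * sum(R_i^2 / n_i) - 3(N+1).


Step 1: Combine all N = 12 observations and assign midranks.
sorted (value, group, rank): (7,G2,1), (9,G3,2), (13,G3,3), (14,G4,4), (15,G4,5), (16,G1,6), (17,G1,7), (18,G2,8.5), (18,G4,8.5), (21,G2,10), (24,G1,11), (25,G3,12)
Step 2: Sum ranks within each group.
R_1 = 24 (n_1 = 3)
R_2 = 19.5 (n_2 = 3)
R_3 = 17 (n_3 = 3)
R_4 = 17.5 (n_4 = 3)
Step 3: H = 12/(N(N+1)) * sum(R_i^2/n_i) - 3(N+1)
     = 12/(12*13) * (24^2/3 + 19.5^2/3 + 17^2/3 + 17.5^2/3) - 3*13
     = 0.076923 * 517.167 - 39
     = 0.782051.
Step 4: Ties present; correction factor C = 1 - 6/(12^3 - 12) = 0.996503. Corrected H = 0.782051 / 0.996503 = 0.784795.
Step 5: Under H0, H ~ chi^2(3); p-value = 0.853100.
Step 6: alpha = 0.1. fail to reject H0.

H = 0.7848, df = 3, p = 0.853100, fail to reject H0.


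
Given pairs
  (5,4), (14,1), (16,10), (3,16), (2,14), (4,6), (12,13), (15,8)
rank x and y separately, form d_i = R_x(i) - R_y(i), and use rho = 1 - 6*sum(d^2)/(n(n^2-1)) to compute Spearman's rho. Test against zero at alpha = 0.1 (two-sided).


Step 1: Rank x and y separately (midranks; no ties here).
rank(x): 5->4, 14->6, 16->8, 3->2, 2->1, 4->3, 12->5, 15->7
rank(y): 4->2, 1->1, 10->5, 16->8, 14->7, 6->3, 13->6, 8->4
Step 2: d_i = R_x(i) - R_y(i); compute d_i^2.
  (4-2)^2=4, (6-1)^2=25, (8-5)^2=9, (2-8)^2=36, (1-7)^2=36, (3-3)^2=0, (5-6)^2=1, (7-4)^2=9
sum(d^2) = 120.
Step 3: rho = 1 - 6*120 / (8*(8^2 - 1)) = 1 - 720/504 = -0.428571.
Step 4: Under H0, t = rho * sqrt((n-2)/(1-rho^2)) = -1.1619 ~ t(6).
Step 5: Two-sided p-value from the t-distribution with 6 df = 0.289403.
Step 6: alpha = 0.1. fail to reject H0.

rho = -0.4286, p = 0.289403, fail to reject H0 at alpha = 0.1.


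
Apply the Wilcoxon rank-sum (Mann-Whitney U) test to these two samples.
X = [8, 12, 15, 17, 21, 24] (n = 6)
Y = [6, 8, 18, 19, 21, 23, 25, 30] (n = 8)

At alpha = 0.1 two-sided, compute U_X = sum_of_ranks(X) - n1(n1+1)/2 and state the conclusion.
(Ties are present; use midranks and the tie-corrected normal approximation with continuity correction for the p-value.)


Step 1: Combine and sort all 14 observations; assign midranks.
sorted (value, group): (6,Y), (8,X), (8,Y), (12,X), (15,X), (17,X), (18,Y), (19,Y), (21,X), (21,Y), (23,Y), (24,X), (25,Y), (30,Y)
ranks: 6->1, 8->2.5, 8->2.5, 12->4, 15->5, 17->6, 18->7, 19->8, 21->9.5, 21->9.5, 23->11, 24->12, 25->13, 30->14
Step 2: Rank sum for X: R1 = 2.5 + 4 + 5 + 6 + 9.5 + 12 = 39.
Step 3: U_X = R1 - n1(n1+1)/2 = 39 - 6*7/2 = 39 - 21 = 18.
       U_Y = n1*n2 - U_X = 48 - 18 = 30.
Step 4: Ties are present, so use the tie-corrected normal approximation (with continuity correction) for the p-value.
Step 5: p-value = 0.476705; compare to alpha = 0.1. fail to reject H0.

U_X = 18, p = 0.476705, fail to reject H0 at alpha = 0.1.


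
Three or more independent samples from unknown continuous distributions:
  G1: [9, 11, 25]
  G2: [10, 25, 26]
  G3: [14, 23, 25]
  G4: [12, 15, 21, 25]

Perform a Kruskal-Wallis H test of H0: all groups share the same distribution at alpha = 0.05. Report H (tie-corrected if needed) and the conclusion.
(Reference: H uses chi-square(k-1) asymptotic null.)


Step 1: Combine all N = 13 observations and assign midranks.
sorted (value, group, rank): (9,G1,1), (10,G2,2), (11,G1,3), (12,G4,4), (14,G3,5), (15,G4,6), (21,G4,7), (23,G3,8), (25,G1,10.5), (25,G2,10.5), (25,G3,10.5), (25,G4,10.5), (26,G2,13)
Step 2: Sum ranks within each group.
R_1 = 14.5 (n_1 = 3)
R_2 = 25.5 (n_2 = 3)
R_3 = 23.5 (n_3 = 3)
R_4 = 27.5 (n_4 = 4)
Step 3: H = 12/(N(N+1)) * sum(R_i^2/n_i) - 3(N+1)
     = 12/(13*14) * (14.5^2/3 + 25.5^2/3 + 23.5^2/3 + 27.5^2/4) - 3*14
     = 0.065934 * 659.979 - 42
     = 1.515110.
Step 4: Ties present; correction factor C = 1 - 60/(13^3 - 13) = 0.972527. Corrected H = 1.515110 / 0.972527 = 1.557910.
Step 5: Under H0, H ~ chi^2(3); p-value = 0.668971.
Step 6: alpha = 0.05. fail to reject H0.

H = 1.5579, df = 3, p = 0.668971, fail to reject H0.


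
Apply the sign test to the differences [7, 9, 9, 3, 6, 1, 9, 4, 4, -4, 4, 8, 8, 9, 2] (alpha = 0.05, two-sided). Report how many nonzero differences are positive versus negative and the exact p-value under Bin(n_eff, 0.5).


Step 1: Discard zero differences. Original n = 15; n_eff = number of nonzero differences = 15.
Nonzero differences (with sign): +7, +9, +9, +3, +6, +1, +9, +4, +4, -4, +4, +8, +8, +9, +2
Step 2: Count signs: positive = 14, negative = 1.
Step 3: Under H0: P(positive) = 0.5, so the number of positives S ~ Bin(15, 0.5).
Step 4: Two-sided exact p-value = sum of Bin(15,0.5) probabilities at or below the observed probability = 0.000977.
Step 5: alpha = 0.05. reject H0.

n_eff = 15, pos = 14, neg = 1, p = 0.000977, reject H0.


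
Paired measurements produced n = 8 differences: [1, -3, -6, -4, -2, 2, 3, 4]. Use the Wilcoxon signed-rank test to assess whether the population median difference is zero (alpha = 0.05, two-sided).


Step 1: Drop any zero differences (none here) and take |d_i|.
|d| = [1, 3, 6, 4, 2, 2, 3, 4]
Step 2: Midrank |d_i| (ties get averaged ranks).
ranks: |1|->1, |3|->4.5, |6|->8, |4|->6.5, |2|->2.5, |2|->2.5, |3|->4.5, |4|->6.5
Step 3: Attach original signs; sum ranks with positive sign and with negative sign.
W+ = 1 + 2.5 + 4.5 + 6.5 = 14.5
W- = 4.5 + 8 + 6.5 + 2.5 = 21.5
(Check: W+ + W- = 36 should equal n(n+1)/2 = 36.)
Step 4: Test statistic W = min(W+, W-) = 14.5.
Step 5: Ties in |d|, so use the tie-corrected normal approximation.
        E[W] = n(n+1)/4 = 8*9/4 = 18.
        Tie groups: |d|=2 (t=2), |d|=3 (t=2), |d|=4 (t=2); sum(t^3 - t) = 18.
        Var[W] = n(n+1)(2n+1)/24 - sum(t^3-t)/48 = 1224/24 - 18/48 = 50.625.
        z = (W - E[W]) / sqrt(Var[W]) = (14.5 - 18) / 7.1151 = -0.4919.
        Two-sided p = 2*Phi(z) = 0.622783.
Step 6: alpha = 0.05. fail to reject H0.

W+ = 14.5, W- = 21.5, W = min = 14.5, p = 0.622783, fail to reject H0.


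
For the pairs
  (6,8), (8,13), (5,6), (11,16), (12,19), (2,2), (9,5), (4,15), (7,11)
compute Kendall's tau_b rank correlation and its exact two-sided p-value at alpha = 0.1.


Step 1: Enumerate the 36 unordered pairs (i,j) with i<j and classify each by sign(x_j-x_i) * sign(y_j-y_i).
  (1,2):dx=+2,dy=+5->C; (1,3):dx=-1,dy=-2->C; (1,4):dx=+5,dy=+8->C; (1,5):dx=+6,dy=+11->C
  (1,6):dx=-4,dy=-6->C; (1,7):dx=+3,dy=-3->D; (1,8):dx=-2,dy=+7->D; (1,9):dx=+1,dy=+3->C
  (2,3):dx=-3,dy=-7->C; (2,4):dx=+3,dy=+3->C; (2,5):dx=+4,dy=+6->C; (2,6):dx=-6,dy=-11->C
  (2,7):dx=+1,dy=-8->D; (2,8):dx=-4,dy=+2->D; (2,9):dx=-1,dy=-2->C; (3,4):dx=+6,dy=+10->C
  (3,5):dx=+7,dy=+13->C; (3,6):dx=-3,dy=-4->C; (3,7):dx=+4,dy=-1->D; (3,8):dx=-1,dy=+9->D
  (3,9):dx=+2,dy=+5->C; (4,5):dx=+1,dy=+3->C; (4,6):dx=-9,dy=-14->C; (4,7):dx=-2,dy=-11->C
  (4,8):dx=-7,dy=-1->C; (4,9):dx=-4,dy=-5->C; (5,6):dx=-10,dy=-17->C; (5,7):dx=-3,dy=-14->C
  (5,8):dx=-8,dy=-4->C; (5,9):dx=-5,dy=-8->C; (6,7):dx=+7,dy=+3->C; (6,8):dx=+2,dy=+13->C
  (6,9):dx=+5,dy=+9->C; (7,8):dx=-5,dy=+10->D; (7,9):dx=-2,dy=+6->D; (8,9):dx=+3,dy=-4->D
Step 2: C = 27, D = 9, total pairs = 36.
Step 3: tau = (C - D)/(n(n-1)/2) = (27 - 9)/36 = 0.500000.
Step 4: Exact two-sided p-value (enumerate n! = 362880 permutations of y under H0): p = 0.075176.
Step 5: alpha = 0.1. reject H0.

tau_b = 0.5000 (C=27, D=9), p = 0.075176, reject H0.


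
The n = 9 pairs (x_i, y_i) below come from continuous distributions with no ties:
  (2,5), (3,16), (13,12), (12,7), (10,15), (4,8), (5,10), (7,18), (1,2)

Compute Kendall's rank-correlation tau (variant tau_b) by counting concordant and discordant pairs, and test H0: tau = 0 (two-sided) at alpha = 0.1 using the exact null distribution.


Step 1: Enumerate the 36 unordered pairs (i,j) with i<j and classify each by sign(x_j-x_i) * sign(y_j-y_i).
  (1,2):dx=+1,dy=+11->C; (1,3):dx=+11,dy=+7->C; (1,4):dx=+10,dy=+2->C; (1,5):dx=+8,dy=+10->C
  (1,6):dx=+2,dy=+3->C; (1,7):dx=+3,dy=+5->C; (1,8):dx=+5,dy=+13->C; (1,9):dx=-1,dy=-3->C
  (2,3):dx=+10,dy=-4->D; (2,4):dx=+9,dy=-9->D; (2,5):dx=+7,dy=-1->D; (2,6):dx=+1,dy=-8->D
  (2,7):dx=+2,dy=-6->D; (2,8):dx=+4,dy=+2->C; (2,9):dx=-2,dy=-14->C; (3,4):dx=-1,dy=-5->C
  (3,5):dx=-3,dy=+3->D; (3,6):dx=-9,dy=-4->C; (3,7):dx=-8,dy=-2->C; (3,8):dx=-6,dy=+6->D
  (3,9):dx=-12,dy=-10->C; (4,5):dx=-2,dy=+8->D; (4,6):dx=-8,dy=+1->D; (4,7):dx=-7,dy=+3->D
  (4,8):dx=-5,dy=+11->D; (4,9):dx=-11,dy=-5->C; (5,6):dx=-6,dy=-7->C; (5,7):dx=-5,dy=-5->C
  (5,8):dx=-3,dy=+3->D; (5,9):dx=-9,dy=-13->C; (6,7):dx=+1,dy=+2->C; (6,8):dx=+3,dy=+10->C
  (6,9):dx=-3,dy=-6->C; (7,8):dx=+2,dy=+8->C; (7,9):dx=-4,dy=-8->C; (8,9):dx=-6,dy=-16->C
Step 2: C = 24, D = 12, total pairs = 36.
Step 3: tau = (C - D)/(n(n-1)/2) = (24 - 12)/36 = 0.333333.
Step 4: Exact two-sided p-value (enumerate n! = 362880 permutations of y under H0): p = 0.259518.
Step 5: alpha = 0.1. fail to reject H0.

tau_b = 0.3333 (C=24, D=12), p = 0.259518, fail to reject H0.


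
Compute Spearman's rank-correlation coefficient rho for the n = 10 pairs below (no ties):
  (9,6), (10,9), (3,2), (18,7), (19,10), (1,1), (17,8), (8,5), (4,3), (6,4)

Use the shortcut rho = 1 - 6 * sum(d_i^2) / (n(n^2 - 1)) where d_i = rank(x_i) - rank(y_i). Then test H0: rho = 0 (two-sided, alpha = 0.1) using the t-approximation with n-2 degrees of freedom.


Step 1: Rank x and y separately (midranks; no ties here).
rank(x): 9->6, 10->7, 3->2, 18->9, 19->10, 1->1, 17->8, 8->5, 4->3, 6->4
rank(y): 6->6, 9->9, 2->2, 7->7, 10->10, 1->1, 8->8, 5->5, 3->3, 4->4
Step 2: d_i = R_x(i) - R_y(i); compute d_i^2.
  (6-6)^2=0, (7-9)^2=4, (2-2)^2=0, (9-7)^2=4, (10-10)^2=0, (1-1)^2=0, (8-8)^2=0, (5-5)^2=0, (3-3)^2=0, (4-4)^2=0
sum(d^2) = 8.
Step 3: rho = 1 - 6*8 / (10*(10^2 - 1)) = 1 - 48/990 = 0.951515.
Step 4: Under H0, t = rho * sqrt((n-2)/(1-rho^2)) = 8.7493 ~ t(8).
Step 5: Two-sided p-value from the t-distribution with 8 df = 0.000023.
Step 6: alpha = 0.1. reject H0.

rho = 0.9515, p = 0.000023, reject H0 at alpha = 0.1.


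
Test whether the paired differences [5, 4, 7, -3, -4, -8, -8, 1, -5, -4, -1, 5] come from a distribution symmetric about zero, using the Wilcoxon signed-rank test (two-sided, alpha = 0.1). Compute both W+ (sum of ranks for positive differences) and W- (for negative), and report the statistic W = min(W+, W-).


Step 1: Drop any zero differences (none here) and take |d_i|.
|d| = [5, 4, 7, 3, 4, 8, 8, 1, 5, 4, 1, 5]
Step 2: Midrank |d_i| (ties get averaged ranks).
ranks: |5|->8, |4|->5, |7|->10, |3|->3, |4|->5, |8|->11.5, |8|->11.5, |1|->1.5, |5|->8, |4|->5, |1|->1.5, |5|->8
Step 3: Attach original signs; sum ranks with positive sign and with negative sign.
W+ = 8 + 5 + 10 + 1.5 + 8 = 32.5
W- = 3 + 5 + 11.5 + 11.5 + 8 + 5 + 1.5 = 45.5
(Check: W+ + W- = 78 should equal n(n+1)/2 = 78.)
Step 4: Test statistic W = min(W+, W-) = 32.5.
Step 5: Ties in |d|, so use the tie-corrected normal approximation.
        E[W] = n(n+1)/4 = 12*13/4 = 39.
        Tie groups: |d|=1 (t=2), |d|=4 (t=3), |d|=5 (t=3), |d|=8 (t=2); sum(t^3 - t) = 60.
        Var[W] = n(n+1)(2n+1)/24 - sum(t^3-t)/48 = 3900/24 - 60/48 = 161.25.
        z = (W - E[W]) / sqrt(Var[W]) = (32.5 - 39) / 12.6984 = -0.5119.
        Two-sided p = 2*Phi(z) = 0.608739.
Step 6: alpha = 0.1. fail to reject H0.

W+ = 32.5, W- = 45.5, W = min = 32.5, p = 0.608739, fail to reject H0.


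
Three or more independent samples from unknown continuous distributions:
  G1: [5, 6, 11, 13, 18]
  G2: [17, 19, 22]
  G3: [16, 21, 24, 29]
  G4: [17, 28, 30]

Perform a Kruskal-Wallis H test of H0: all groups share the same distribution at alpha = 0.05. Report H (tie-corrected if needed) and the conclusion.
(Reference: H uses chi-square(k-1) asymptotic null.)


Step 1: Combine all N = 15 observations and assign midranks.
sorted (value, group, rank): (5,G1,1), (6,G1,2), (11,G1,3), (13,G1,4), (16,G3,5), (17,G2,6.5), (17,G4,6.5), (18,G1,8), (19,G2,9), (21,G3,10), (22,G2,11), (24,G3,12), (28,G4,13), (29,G3,14), (30,G4,15)
Step 2: Sum ranks within each group.
R_1 = 18 (n_1 = 5)
R_2 = 26.5 (n_2 = 3)
R_3 = 41 (n_3 = 4)
R_4 = 34.5 (n_4 = 3)
Step 3: H = 12/(N(N+1)) * sum(R_i^2/n_i) - 3(N+1)
     = 12/(15*16) * (18^2/5 + 26.5^2/3 + 41^2/4 + 34.5^2/3) - 3*16
     = 0.050000 * 1115.88 - 48
     = 7.794167.
Step 4: Ties present; correction factor C = 1 - 6/(15^3 - 15) = 0.998214. Corrected H = 7.794167 / 0.998214 = 7.808110.
Step 5: Under H0, H ~ chi^2(3); p-value = 0.050149.
Step 6: alpha = 0.05. fail to reject H0.

H = 7.8081, df = 3, p = 0.050149, fail to reject H0.


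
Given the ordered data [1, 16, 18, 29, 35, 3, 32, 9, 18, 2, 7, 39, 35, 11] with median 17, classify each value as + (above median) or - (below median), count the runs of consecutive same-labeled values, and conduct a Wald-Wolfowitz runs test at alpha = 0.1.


Step 1: Compute median = 17; label A = above, B = below.
Labels in order: BBAAABABABBAAB  (n_A = 7, n_B = 7)
Step 2: Count runs R = 9.
Step 3: Under H0 (random ordering), E[R] = 2*n_A*n_B/(n_A+n_B) + 1 = 2*7*7/14 + 1 = 8.0000.
        Var[R] = 2*n_A*n_B*(2*n_A*n_B - n_A - n_B) / ((n_A+n_B)^2 * (n_A+n_B-1)) = 8232/2548 = 3.2308.
        SD[R] = 1.7974.
Step 4: Continuity-corrected z = (R - 0.5 - E[R]) / SD[R] = (9 - 0.5 - 8.0000) / 1.7974 = 0.2782.
Step 5: Two-sided p-value via normal approximation = 2*(1 - Phi(|z|)) = 0.780879.
Step 6: alpha = 0.1. fail to reject H0.

R = 9, z = 0.2782, p = 0.780879, fail to reject H0.


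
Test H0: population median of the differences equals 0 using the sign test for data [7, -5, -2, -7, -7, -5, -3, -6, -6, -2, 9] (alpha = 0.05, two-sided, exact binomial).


Step 1: Discard zero differences. Original n = 11; n_eff = number of nonzero differences = 11.
Nonzero differences (with sign): +7, -5, -2, -7, -7, -5, -3, -6, -6, -2, +9
Step 2: Count signs: positive = 2, negative = 9.
Step 3: Under H0: P(positive) = 0.5, so the number of positives S ~ Bin(11, 0.5).
Step 4: Two-sided exact p-value = sum of Bin(11,0.5) probabilities at or below the observed probability = 0.065430.
Step 5: alpha = 0.05. fail to reject H0.

n_eff = 11, pos = 2, neg = 9, p = 0.065430, fail to reject H0.


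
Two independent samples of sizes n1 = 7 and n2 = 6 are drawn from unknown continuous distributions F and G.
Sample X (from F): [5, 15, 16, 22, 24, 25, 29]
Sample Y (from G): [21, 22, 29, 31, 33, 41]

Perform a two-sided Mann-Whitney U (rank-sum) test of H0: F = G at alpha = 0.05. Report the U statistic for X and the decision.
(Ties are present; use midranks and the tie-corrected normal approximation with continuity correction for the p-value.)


Step 1: Combine and sort all 13 observations; assign midranks.
sorted (value, group): (5,X), (15,X), (16,X), (21,Y), (22,X), (22,Y), (24,X), (25,X), (29,X), (29,Y), (31,Y), (33,Y), (41,Y)
ranks: 5->1, 15->2, 16->3, 21->4, 22->5.5, 22->5.5, 24->7, 25->8, 29->9.5, 29->9.5, 31->11, 33->12, 41->13
Step 2: Rank sum for X: R1 = 1 + 2 + 3 + 5.5 + 7 + 8 + 9.5 = 36.
Step 3: U_X = R1 - n1(n1+1)/2 = 36 - 7*8/2 = 36 - 28 = 8.
       U_Y = n1*n2 - U_X = 42 - 8 = 34.
Step 4: Ties are present, so use the tie-corrected normal approximation (with continuity correction) for the p-value.
Step 5: p-value = 0.073351; compare to alpha = 0.05. fail to reject H0.

U_X = 8, p = 0.073351, fail to reject H0 at alpha = 0.05.


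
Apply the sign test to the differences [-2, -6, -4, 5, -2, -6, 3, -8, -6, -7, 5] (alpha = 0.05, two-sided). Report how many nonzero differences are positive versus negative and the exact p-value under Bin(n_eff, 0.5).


Step 1: Discard zero differences. Original n = 11; n_eff = number of nonzero differences = 11.
Nonzero differences (with sign): -2, -6, -4, +5, -2, -6, +3, -8, -6, -7, +5
Step 2: Count signs: positive = 3, negative = 8.
Step 3: Under H0: P(positive) = 0.5, so the number of positives S ~ Bin(11, 0.5).
Step 4: Two-sided exact p-value = sum of Bin(11,0.5) probabilities at or below the observed probability = 0.226562.
Step 5: alpha = 0.05. fail to reject H0.

n_eff = 11, pos = 3, neg = 8, p = 0.226562, fail to reject H0.


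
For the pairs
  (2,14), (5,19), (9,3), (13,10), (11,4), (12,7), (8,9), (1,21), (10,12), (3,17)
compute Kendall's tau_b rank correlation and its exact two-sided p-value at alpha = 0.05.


Step 1: Enumerate the 45 unordered pairs (i,j) with i<j and classify each by sign(x_j-x_i) * sign(y_j-y_i).
  (1,2):dx=+3,dy=+5->C; (1,3):dx=+7,dy=-11->D; (1,4):dx=+11,dy=-4->D; (1,5):dx=+9,dy=-10->D
  (1,6):dx=+10,dy=-7->D; (1,7):dx=+6,dy=-5->D; (1,8):dx=-1,dy=+7->D; (1,9):dx=+8,dy=-2->D
  (1,10):dx=+1,dy=+3->C; (2,3):dx=+4,dy=-16->D; (2,4):dx=+8,dy=-9->D; (2,5):dx=+6,dy=-15->D
  (2,6):dx=+7,dy=-12->D; (2,7):dx=+3,dy=-10->D; (2,8):dx=-4,dy=+2->D; (2,9):dx=+5,dy=-7->D
  (2,10):dx=-2,dy=-2->C; (3,4):dx=+4,dy=+7->C; (3,5):dx=+2,dy=+1->C; (3,6):dx=+3,dy=+4->C
  (3,7):dx=-1,dy=+6->D; (3,8):dx=-8,dy=+18->D; (3,9):dx=+1,dy=+9->C; (3,10):dx=-6,dy=+14->D
  (4,5):dx=-2,dy=-6->C; (4,6):dx=-1,dy=-3->C; (4,7):dx=-5,dy=-1->C; (4,8):dx=-12,dy=+11->D
  (4,9):dx=-3,dy=+2->D; (4,10):dx=-10,dy=+7->D; (5,6):dx=+1,dy=+3->C; (5,7):dx=-3,dy=+5->D
  (5,8):dx=-10,dy=+17->D; (5,9):dx=-1,dy=+8->D; (5,10):dx=-8,dy=+13->D; (6,7):dx=-4,dy=+2->D
  (6,8):dx=-11,dy=+14->D; (6,9):dx=-2,dy=+5->D; (6,10):dx=-9,dy=+10->D; (7,8):dx=-7,dy=+12->D
  (7,9):dx=+2,dy=+3->C; (7,10):dx=-5,dy=+8->D; (8,9):dx=+9,dy=-9->D; (8,10):dx=+2,dy=-4->D
  (9,10):dx=-7,dy=+5->D
Step 2: C = 12, D = 33, total pairs = 45.
Step 3: tau = (C - D)/(n(n-1)/2) = (12 - 33)/45 = -0.466667.
Step 4: Exact two-sided p-value (enumerate n! = 3628800 permutations of y under H0): p = 0.072550.
Step 5: alpha = 0.05. fail to reject H0.

tau_b = -0.4667 (C=12, D=33), p = 0.072550, fail to reject H0.


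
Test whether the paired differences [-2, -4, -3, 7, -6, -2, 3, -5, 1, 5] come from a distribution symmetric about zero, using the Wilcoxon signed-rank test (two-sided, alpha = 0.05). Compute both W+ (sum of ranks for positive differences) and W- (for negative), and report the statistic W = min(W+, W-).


Step 1: Drop any zero differences (none here) and take |d_i|.
|d| = [2, 4, 3, 7, 6, 2, 3, 5, 1, 5]
Step 2: Midrank |d_i| (ties get averaged ranks).
ranks: |2|->2.5, |4|->6, |3|->4.5, |7|->10, |6|->9, |2|->2.5, |3|->4.5, |5|->7.5, |1|->1, |5|->7.5
Step 3: Attach original signs; sum ranks with positive sign and with negative sign.
W+ = 10 + 4.5 + 1 + 7.5 = 23
W- = 2.5 + 6 + 4.5 + 9 + 2.5 + 7.5 = 32
(Check: W+ + W- = 55 should equal n(n+1)/2 = 55.)
Step 4: Test statistic W = min(W+, W-) = 23.
Step 5: Ties in |d|, so use the tie-corrected normal approximation.
        E[W] = n(n+1)/4 = 10*11/4 = 27.5.
        Tie groups: |d|=2 (t=2), |d|=3 (t=2), |d|=5 (t=2); sum(t^3 - t) = 18.
        Var[W] = n(n+1)(2n+1)/24 - sum(t^3-t)/48 = 2310/24 - 18/48 = 95.875.
        z = (W - E[W]) / sqrt(Var[W]) = (23 - 27.5) / 9.7916 = -0.4596.
        Two-sided p = 2*Phi(z) = 0.645819.
Step 6: alpha = 0.05. fail to reject H0.

W+ = 23, W- = 32, W = min = 23, p = 0.645819, fail to reject H0.


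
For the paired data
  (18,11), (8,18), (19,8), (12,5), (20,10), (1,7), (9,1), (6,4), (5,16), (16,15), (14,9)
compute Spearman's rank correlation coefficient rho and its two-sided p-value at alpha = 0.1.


Step 1: Rank x and y separately (midranks; no ties here).
rank(x): 18->9, 8->4, 19->10, 12->6, 20->11, 1->1, 9->5, 6->3, 5->2, 16->8, 14->7
rank(y): 11->8, 18->11, 8->5, 5->3, 10->7, 7->4, 1->1, 4->2, 16->10, 15->9, 9->6
Step 2: d_i = R_x(i) - R_y(i); compute d_i^2.
  (9-8)^2=1, (4-11)^2=49, (10-5)^2=25, (6-3)^2=9, (11-7)^2=16, (1-4)^2=9, (5-1)^2=16, (3-2)^2=1, (2-10)^2=64, (8-9)^2=1, (7-6)^2=1
sum(d^2) = 192.
Step 3: rho = 1 - 6*192 / (11*(11^2 - 1)) = 1 - 1152/1320 = 0.127273.
Step 4: Under H0, t = rho * sqrt((n-2)/(1-rho^2)) = 0.3849 ~ t(9).
Step 5: Two-sided p-value from the t-distribution with 9 df = 0.709215.
Step 6: alpha = 0.1. fail to reject H0.

rho = 0.1273, p = 0.709215, fail to reject H0 at alpha = 0.1.


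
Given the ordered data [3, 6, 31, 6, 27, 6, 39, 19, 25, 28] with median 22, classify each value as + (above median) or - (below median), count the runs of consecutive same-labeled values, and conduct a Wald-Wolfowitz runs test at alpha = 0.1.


Step 1: Compute median = 22; label A = above, B = below.
Labels in order: BBABABABAA  (n_A = 5, n_B = 5)
Step 2: Count runs R = 8.
Step 3: Under H0 (random ordering), E[R] = 2*n_A*n_B/(n_A+n_B) + 1 = 2*5*5/10 + 1 = 6.0000.
        Var[R] = 2*n_A*n_B*(2*n_A*n_B - n_A - n_B) / ((n_A+n_B)^2 * (n_A+n_B-1)) = 2000/900 = 2.2222.
        SD[R] = 1.4907.
Step 4: Continuity-corrected z = (R - 0.5 - E[R]) / SD[R] = (8 - 0.5 - 6.0000) / 1.4907 = 1.0062.
Step 5: Two-sided p-value via normal approximation = 2*(1 - Phi(|z|)) = 0.314305.
Step 6: alpha = 0.1. fail to reject H0.

R = 8, z = 1.0062, p = 0.314305, fail to reject H0.


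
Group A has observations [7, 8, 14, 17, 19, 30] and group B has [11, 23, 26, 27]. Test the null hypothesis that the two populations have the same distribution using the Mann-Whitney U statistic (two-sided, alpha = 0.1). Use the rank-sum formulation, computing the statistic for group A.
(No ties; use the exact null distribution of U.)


Step 1: Combine and sort all 10 observations; assign midranks.
sorted (value, group): (7,X), (8,X), (11,Y), (14,X), (17,X), (19,X), (23,Y), (26,Y), (27,Y), (30,X)
ranks: 7->1, 8->2, 11->3, 14->4, 17->5, 19->6, 23->7, 26->8, 27->9, 30->10
Step 2: Rank sum for X: R1 = 1 + 2 + 4 + 5 + 6 + 10 = 28.
Step 3: U_X = R1 - n1(n1+1)/2 = 28 - 6*7/2 = 28 - 21 = 7.
       U_Y = n1*n2 - U_X = 24 - 7 = 17.
Step 4: No ties, so the exact null distribution of U (based on enumerating the C(10,6) = 210 equally likely rank assignments) gives the two-sided p-value.
Step 5: p-value = 0.352381; compare to alpha = 0.1. fail to reject H0.

U_X = 7, p = 0.352381, fail to reject H0 at alpha = 0.1.


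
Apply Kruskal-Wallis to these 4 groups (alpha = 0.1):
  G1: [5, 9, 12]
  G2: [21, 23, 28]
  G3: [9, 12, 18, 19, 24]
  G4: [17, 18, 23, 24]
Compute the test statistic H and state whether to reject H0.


Step 1: Combine all N = 15 observations and assign midranks.
sorted (value, group, rank): (5,G1,1), (9,G1,2.5), (9,G3,2.5), (12,G1,4.5), (12,G3,4.5), (17,G4,6), (18,G3,7.5), (18,G4,7.5), (19,G3,9), (21,G2,10), (23,G2,11.5), (23,G4,11.5), (24,G3,13.5), (24,G4,13.5), (28,G2,15)
Step 2: Sum ranks within each group.
R_1 = 8 (n_1 = 3)
R_2 = 36.5 (n_2 = 3)
R_3 = 37 (n_3 = 5)
R_4 = 38.5 (n_4 = 4)
Step 3: H = 12/(N(N+1)) * sum(R_i^2/n_i) - 3(N+1)
     = 12/(15*16) * (8^2/3 + 36.5^2/3 + 37^2/5 + 38.5^2/4) - 3*16
     = 0.050000 * 1109.78 - 48
     = 7.488958.
Step 4: Ties present; correction factor C = 1 - 30/(15^3 - 15) = 0.991071. Corrected H = 7.488958 / 0.991071 = 7.556426.
Step 5: Under H0, H ~ chi^2(3); p-value = 0.056126.
Step 6: alpha = 0.1. reject H0.

H = 7.5564, df = 3, p = 0.056126, reject H0.


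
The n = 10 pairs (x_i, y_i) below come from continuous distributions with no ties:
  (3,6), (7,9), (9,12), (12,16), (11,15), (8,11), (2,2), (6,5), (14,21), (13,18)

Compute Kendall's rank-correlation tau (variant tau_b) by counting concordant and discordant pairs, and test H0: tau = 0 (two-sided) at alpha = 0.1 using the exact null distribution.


Step 1: Enumerate the 45 unordered pairs (i,j) with i<j and classify each by sign(x_j-x_i) * sign(y_j-y_i).
  (1,2):dx=+4,dy=+3->C; (1,3):dx=+6,dy=+6->C; (1,4):dx=+9,dy=+10->C; (1,5):dx=+8,dy=+9->C
  (1,6):dx=+5,dy=+5->C; (1,7):dx=-1,dy=-4->C; (1,8):dx=+3,dy=-1->D; (1,9):dx=+11,dy=+15->C
  (1,10):dx=+10,dy=+12->C; (2,3):dx=+2,dy=+3->C; (2,4):dx=+5,dy=+7->C; (2,5):dx=+4,dy=+6->C
  (2,6):dx=+1,dy=+2->C; (2,7):dx=-5,dy=-7->C; (2,8):dx=-1,dy=-4->C; (2,9):dx=+7,dy=+12->C
  (2,10):dx=+6,dy=+9->C; (3,4):dx=+3,dy=+4->C; (3,5):dx=+2,dy=+3->C; (3,6):dx=-1,dy=-1->C
  (3,7):dx=-7,dy=-10->C; (3,8):dx=-3,dy=-7->C; (3,9):dx=+5,dy=+9->C; (3,10):dx=+4,dy=+6->C
  (4,5):dx=-1,dy=-1->C; (4,6):dx=-4,dy=-5->C; (4,7):dx=-10,dy=-14->C; (4,8):dx=-6,dy=-11->C
  (4,9):dx=+2,dy=+5->C; (4,10):dx=+1,dy=+2->C; (5,6):dx=-3,dy=-4->C; (5,7):dx=-9,dy=-13->C
  (5,8):dx=-5,dy=-10->C; (5,9):dx=+3,dy=+6->C; (5,10):dx=+2,dy=+3->C; (6,7):dx=-6,dy=-9->C
  (6,8):dx=-2,dy=-6->C; (6,9):dx=+6,dy=+10->C; (6,10):dx=+5,dy=+7->C; (7,8):dx=+4,dy=+3->C
  (7,9):dx=+12,dy=+19->C; (7,10):dx=+11,dy=+16->C; (8,9):dx=+8,dy=+16->C; (8,10):dx=+7,dy=+13->C
  (9,10):dx=-1,dy=-3->C
Step 2: C = 44, D = 1, total pairs = 45.
Step 3: tau = (C - D)/(n(n-1)/2) = (44 - 1)/45 = 0.955556.
Step 4: Exact two-sided p-value (enumerate n! = 3628800 permutations of y under H0): p = 0.000006.
Step 5: alpha = 0.1. reject H0.

tau_b = 0.9556 (C=44, D=1), p = 0.000006, reject H0.
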